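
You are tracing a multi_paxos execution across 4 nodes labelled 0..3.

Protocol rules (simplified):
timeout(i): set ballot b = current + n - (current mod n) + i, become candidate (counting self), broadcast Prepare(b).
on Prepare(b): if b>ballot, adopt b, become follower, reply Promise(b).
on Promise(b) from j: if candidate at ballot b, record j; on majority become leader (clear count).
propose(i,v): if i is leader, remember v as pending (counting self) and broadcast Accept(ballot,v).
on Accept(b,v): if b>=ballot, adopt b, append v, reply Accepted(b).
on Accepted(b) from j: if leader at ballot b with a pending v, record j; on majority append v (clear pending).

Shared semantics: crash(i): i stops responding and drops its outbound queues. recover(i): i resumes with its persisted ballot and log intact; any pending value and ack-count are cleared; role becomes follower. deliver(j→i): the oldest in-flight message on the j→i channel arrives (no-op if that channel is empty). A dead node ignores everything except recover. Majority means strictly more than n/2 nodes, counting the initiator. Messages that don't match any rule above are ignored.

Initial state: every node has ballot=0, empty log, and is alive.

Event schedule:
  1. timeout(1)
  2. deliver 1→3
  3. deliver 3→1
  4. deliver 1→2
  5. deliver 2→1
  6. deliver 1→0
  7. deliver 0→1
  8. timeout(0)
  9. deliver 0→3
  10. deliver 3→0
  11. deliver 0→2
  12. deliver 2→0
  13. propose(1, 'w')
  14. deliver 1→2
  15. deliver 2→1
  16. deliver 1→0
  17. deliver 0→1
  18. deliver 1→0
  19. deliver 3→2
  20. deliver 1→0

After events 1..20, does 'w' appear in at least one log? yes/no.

no

after 1 — timeout(1): n1:cand/b5/[-]
after 2 — deliver 1→3: n3:foll/b5/[-]
after 3 — deliver 3→1: ·
after 4 — deliver 1→2: n2:foll/b5/[-]
after 5 — deliver 2→1: n1:lead/b5/[-]
after 6 — deliver 1→0: n0:foll/b5/[-]
after 7 — deliver 0→1: ·
after 8 — timeout(0): n0:cand/b8/[-]
after 9 — deliver 0→3: n3:foll/b8/[-]
after 10 — deliver 3→0: ·
after 11 — deliver 0→2: n2:foll/b8/[-]
after 12 — deliver 2→0: n0:lead/b8/[-]
after 13 — propose(1,'w'): ·
after 14 — deliver 1→2: ·
after 15 — deliver 2→1: ·
after 16 — deliver 1→0: ·
after 17 — deliver 0→1: n1:foll/b8/[-]
after 18 — deliver 1→0: ·
after 19 — deliver 3→2: ·
after 20 — deliver 1→0: ·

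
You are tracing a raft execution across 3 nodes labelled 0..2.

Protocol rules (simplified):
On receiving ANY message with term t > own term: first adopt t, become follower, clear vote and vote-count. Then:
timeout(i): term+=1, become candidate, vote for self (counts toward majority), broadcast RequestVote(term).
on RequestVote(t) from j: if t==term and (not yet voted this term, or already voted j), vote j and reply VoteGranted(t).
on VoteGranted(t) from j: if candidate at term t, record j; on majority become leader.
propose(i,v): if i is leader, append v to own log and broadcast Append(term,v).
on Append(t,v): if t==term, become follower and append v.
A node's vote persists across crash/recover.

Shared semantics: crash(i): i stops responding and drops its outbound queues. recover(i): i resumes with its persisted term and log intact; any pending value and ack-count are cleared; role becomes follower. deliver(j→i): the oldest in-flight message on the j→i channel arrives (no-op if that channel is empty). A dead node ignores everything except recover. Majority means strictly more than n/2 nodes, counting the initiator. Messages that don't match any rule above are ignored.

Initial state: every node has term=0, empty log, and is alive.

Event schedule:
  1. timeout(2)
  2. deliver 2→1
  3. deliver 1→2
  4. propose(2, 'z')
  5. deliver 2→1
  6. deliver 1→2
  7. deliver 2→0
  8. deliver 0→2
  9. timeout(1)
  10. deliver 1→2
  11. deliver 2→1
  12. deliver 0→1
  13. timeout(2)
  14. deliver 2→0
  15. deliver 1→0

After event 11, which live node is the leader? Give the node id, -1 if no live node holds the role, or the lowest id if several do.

1

after 1 — timeout(2): n2:cand/t1/[-]
after 2 — deliver 2→1: n1:foll/t1/[-]
after 3 — deliver 1→2: n2:lead/t1/[-]
after 4 — propose(2,'z'): n2:lead/t1/[z]
after 5 — deliver 2→1: n1:foll/t1/[z]
after 6 — deliver 1→2: ·
after 7 — deliver 2→0: n0:foll/t1/[-]
after 8 — deliver 0→2: ·
after 9 — timeout(1): n1:cand/t2/[z]
after 10 — deliver 1→2: n2:foll/t2/[z]
after 11 — deliver 2→1: n1:lead/t2/[z]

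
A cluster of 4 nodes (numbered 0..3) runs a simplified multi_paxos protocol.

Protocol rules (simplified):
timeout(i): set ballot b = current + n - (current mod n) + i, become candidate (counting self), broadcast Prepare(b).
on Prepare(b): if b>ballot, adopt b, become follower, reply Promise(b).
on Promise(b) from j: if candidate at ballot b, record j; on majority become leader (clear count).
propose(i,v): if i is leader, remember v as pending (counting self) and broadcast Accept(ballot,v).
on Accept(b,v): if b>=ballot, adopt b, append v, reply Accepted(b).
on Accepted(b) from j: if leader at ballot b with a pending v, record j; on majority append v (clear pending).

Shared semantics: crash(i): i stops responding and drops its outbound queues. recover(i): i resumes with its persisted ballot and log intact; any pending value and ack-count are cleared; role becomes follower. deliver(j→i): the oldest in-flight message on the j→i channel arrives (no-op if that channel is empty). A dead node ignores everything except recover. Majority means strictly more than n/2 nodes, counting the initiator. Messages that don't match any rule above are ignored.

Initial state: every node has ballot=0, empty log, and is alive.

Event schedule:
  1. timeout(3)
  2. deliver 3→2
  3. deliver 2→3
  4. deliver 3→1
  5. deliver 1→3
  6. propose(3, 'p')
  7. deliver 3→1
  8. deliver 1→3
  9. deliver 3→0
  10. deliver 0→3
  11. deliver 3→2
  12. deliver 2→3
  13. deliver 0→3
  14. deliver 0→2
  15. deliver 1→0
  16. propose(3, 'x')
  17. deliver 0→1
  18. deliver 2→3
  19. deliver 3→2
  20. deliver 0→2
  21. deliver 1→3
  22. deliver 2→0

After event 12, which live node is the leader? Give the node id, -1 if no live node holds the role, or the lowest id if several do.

3

[1] timeout(3) → N3(cand b7 [-])
[2] deliver 3→2 → N2(foll b7 [-])
[3] deliver 2→3 → ∅
[4] deliver 3→1 → N1(foll b7 [-])
[5] deliver 1→3 → N3(lead b7 [-])
[6] propose(3,'p') → ∅
[7] deliver 3→1 → N1(foll b7 [p])
[8] deliver 1→3 → ∅
[9] deliver 3→0 → N0(foll b7 [-])
[10] deliver 0→3 → ∅
[11] deliver 3→2 → N2(foll b7 [p])
[12] deliver 2→3 → N3(lead b7 [p])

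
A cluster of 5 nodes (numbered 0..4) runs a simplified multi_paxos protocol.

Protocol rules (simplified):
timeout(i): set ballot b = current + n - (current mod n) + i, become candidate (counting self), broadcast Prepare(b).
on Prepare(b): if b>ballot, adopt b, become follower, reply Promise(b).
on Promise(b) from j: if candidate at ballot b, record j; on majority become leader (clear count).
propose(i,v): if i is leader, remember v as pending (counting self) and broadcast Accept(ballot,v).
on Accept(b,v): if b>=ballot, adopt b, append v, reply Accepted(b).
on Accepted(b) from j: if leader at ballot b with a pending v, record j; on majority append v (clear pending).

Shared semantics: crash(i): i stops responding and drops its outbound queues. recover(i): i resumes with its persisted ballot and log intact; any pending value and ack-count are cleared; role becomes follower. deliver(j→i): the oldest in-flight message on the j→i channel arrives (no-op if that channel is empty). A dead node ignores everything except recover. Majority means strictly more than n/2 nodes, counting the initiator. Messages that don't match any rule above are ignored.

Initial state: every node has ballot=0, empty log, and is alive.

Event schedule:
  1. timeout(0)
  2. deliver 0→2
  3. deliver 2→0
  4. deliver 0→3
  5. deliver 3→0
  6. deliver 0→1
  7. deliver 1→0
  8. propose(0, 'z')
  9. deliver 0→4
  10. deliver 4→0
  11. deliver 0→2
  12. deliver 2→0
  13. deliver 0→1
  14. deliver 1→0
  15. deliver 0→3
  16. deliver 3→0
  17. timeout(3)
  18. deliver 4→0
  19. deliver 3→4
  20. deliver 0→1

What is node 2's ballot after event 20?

5

after 1 — timeout(0): n0:cand/b5/[-]
after 2 — deliver 0→2: n2:foll/b5/[-]
after 3 — deliver 2→0: ·
after 4 — deliver 0→3: n3:foll/b5/[-]
after 5 — deliver 3→0: n0:lead/b5/[-]
after 6 — deliver 0→1: n1:foll/b5/[-]
after 7 — deliver 1→0: ·
after 8 — propose(0,'z'): ·
after 9 — deliver 0→4: n4:foll/b5/[-]
after 10 — deliver 4→0: ·
after 11 — deliver 0→2: n2:foll/b5/[z]
after 12 — deliver 2→0: ·
after 13 — deliver 0→1: n1:foll/b5/[z]
after 14 — deliver 1→0: n0:lead/b5/[z]
after 15 — deliver 0→3: n3:foll/b5/[z]
after 16 — deliver 3→0: ·
after 17 — timeout(3): n3:cand/b13/[z]
after 18 — deliver 4→0: ·
after 19 — deliver 3→4: n4:foll/b13/[-]
after 20 — deliver 0→1: ·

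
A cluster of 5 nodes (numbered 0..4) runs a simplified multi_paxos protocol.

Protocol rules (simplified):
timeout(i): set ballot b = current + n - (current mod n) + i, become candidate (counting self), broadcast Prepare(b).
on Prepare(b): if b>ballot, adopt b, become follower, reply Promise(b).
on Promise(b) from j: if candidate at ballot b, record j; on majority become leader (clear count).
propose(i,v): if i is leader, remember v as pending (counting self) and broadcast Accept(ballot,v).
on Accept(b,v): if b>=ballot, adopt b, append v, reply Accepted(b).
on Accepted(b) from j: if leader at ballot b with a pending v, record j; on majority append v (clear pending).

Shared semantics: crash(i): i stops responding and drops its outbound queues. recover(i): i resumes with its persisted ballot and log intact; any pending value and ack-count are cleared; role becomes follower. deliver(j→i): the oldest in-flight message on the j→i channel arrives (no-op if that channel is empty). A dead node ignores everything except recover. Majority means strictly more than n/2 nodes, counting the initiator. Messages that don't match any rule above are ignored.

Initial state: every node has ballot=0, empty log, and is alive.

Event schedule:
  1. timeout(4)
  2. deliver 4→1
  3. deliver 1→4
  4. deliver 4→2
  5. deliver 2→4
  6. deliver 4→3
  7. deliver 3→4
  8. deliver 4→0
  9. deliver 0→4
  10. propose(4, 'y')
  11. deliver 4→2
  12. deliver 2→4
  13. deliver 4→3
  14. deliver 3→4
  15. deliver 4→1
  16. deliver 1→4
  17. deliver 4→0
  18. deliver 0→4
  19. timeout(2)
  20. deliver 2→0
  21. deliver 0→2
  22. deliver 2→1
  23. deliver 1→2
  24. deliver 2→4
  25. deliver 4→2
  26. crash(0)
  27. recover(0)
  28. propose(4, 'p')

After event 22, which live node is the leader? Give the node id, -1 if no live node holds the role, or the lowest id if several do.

e1 timeout(4): 4[cand,b=9,-]
e2 deliver 4→1: 1[foll,b=9,-]
e3 deliver 1→4: ·
e4 deliver 4→2: 2[foll,b=9,-]
e5 deliver 2→4: 4[lead,b=9,-]
e6 deliver 4→3: 3[foll,b=9,-]
e7 deliver 3→4: ·
e8 deliver 4→0: 0[foll,b=9,-]
e9 deliver 0→4: ·
e10 propose(4,'y'): ·
e11 deliver 4→2: 2[foll,b=9,y]
e12 deliver 2→4: ·
e13 deliver 4→3: 3[foll,b=9,y]
e14 deliver 3→4: 4[lead,b=9,y]
e15 deliver 4→1: 1[foll,b=9,y]
e16 deliver 1→4: ·
e17 deliver 4→0: 0[foll,b=9,y]
e18 deliver 0→4: ·
e19 timeout(2): 2[cand,b=12,y]
e20 deliver 2→0: 0[foll,b=12,y]
e21 deliver 0→2: ·
e22 deliver 2→1: 1[foll,b=12,y]

4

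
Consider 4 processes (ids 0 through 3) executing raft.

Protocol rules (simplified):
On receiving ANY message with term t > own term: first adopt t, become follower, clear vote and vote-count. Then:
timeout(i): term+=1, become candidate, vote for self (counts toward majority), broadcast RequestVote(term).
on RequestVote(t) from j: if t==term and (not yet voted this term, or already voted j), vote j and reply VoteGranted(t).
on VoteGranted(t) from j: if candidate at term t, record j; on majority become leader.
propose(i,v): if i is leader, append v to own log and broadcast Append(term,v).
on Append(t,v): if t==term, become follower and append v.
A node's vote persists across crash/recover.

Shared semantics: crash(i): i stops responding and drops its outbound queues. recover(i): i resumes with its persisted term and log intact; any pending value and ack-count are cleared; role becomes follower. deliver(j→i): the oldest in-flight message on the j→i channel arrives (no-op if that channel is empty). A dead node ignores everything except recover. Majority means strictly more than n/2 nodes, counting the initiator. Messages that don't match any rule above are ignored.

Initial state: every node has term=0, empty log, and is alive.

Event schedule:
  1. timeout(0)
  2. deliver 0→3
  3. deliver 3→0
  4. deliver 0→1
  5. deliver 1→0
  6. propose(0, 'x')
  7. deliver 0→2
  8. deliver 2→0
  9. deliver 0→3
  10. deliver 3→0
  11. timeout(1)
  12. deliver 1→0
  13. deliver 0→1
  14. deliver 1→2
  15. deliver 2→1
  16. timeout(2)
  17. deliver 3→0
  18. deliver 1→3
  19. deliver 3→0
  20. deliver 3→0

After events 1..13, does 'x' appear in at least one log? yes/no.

1. timeout(0):  <0:cand t1 ->
2. deliver 0→3:  <3:foll t1 ->
3. deliver 3→0:  nop
4. deliver 0→1:  <1:foll t1 ->
5. deliver 1→0:  <0:lead t1 ->
6. propose(0,'x'):  <0:lead t1 x>
7. deliver 0→2:  <2:foll t1 ->
8. deliver 2→0:  nop
9. deliver 0→3:  <3:foll t1 x>
10. deliver 3→0:  nop
11. timeout(1):  <1:cand t2 ->
12. deliver 1→0:  <0:foll t2 x>
13. deliver 0→1:  nop

yes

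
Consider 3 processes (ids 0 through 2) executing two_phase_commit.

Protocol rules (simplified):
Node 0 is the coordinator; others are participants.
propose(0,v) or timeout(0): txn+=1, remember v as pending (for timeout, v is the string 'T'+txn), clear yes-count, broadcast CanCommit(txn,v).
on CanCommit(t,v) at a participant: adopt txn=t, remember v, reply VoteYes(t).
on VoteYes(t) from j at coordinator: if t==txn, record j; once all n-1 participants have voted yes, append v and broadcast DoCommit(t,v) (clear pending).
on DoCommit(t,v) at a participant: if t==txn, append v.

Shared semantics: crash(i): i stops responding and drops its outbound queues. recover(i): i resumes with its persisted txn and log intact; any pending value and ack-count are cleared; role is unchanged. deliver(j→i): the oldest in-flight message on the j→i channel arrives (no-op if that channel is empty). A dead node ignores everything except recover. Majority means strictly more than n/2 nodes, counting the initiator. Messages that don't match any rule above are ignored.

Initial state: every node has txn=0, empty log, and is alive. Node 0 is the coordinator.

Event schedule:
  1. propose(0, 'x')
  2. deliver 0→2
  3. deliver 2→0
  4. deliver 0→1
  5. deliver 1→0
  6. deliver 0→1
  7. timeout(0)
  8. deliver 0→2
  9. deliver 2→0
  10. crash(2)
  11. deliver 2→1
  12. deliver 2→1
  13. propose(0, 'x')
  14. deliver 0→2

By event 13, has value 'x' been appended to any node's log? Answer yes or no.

yes

after 1 — propose(0,'x'): n0:coor/t1/[-]
after 2 — deliver 0→2: n2:part/t1/[-]
after 3 — deliver 2→0: ·
after 4 — deliver 0→1: n1:part/t1/[-]
after 5 — deliver 1→0: n0:coor/t1/[x]
after 6 — deliver 0→1: n1:part/t1/[x]
after 7 — timeout(0): n0:coor/t2/[x]
after 8 — deliver 0→2: n2:part/t1/[x]
after 9 — deliver 2→0: ·
after 10 — crash(2): n2:✗part/t1/[x]
after 11 — deliver 2→1: ·
after 12 — deliver 2→1: ·
after 13 — propose(0,'x'): n0:coor/t3/[x]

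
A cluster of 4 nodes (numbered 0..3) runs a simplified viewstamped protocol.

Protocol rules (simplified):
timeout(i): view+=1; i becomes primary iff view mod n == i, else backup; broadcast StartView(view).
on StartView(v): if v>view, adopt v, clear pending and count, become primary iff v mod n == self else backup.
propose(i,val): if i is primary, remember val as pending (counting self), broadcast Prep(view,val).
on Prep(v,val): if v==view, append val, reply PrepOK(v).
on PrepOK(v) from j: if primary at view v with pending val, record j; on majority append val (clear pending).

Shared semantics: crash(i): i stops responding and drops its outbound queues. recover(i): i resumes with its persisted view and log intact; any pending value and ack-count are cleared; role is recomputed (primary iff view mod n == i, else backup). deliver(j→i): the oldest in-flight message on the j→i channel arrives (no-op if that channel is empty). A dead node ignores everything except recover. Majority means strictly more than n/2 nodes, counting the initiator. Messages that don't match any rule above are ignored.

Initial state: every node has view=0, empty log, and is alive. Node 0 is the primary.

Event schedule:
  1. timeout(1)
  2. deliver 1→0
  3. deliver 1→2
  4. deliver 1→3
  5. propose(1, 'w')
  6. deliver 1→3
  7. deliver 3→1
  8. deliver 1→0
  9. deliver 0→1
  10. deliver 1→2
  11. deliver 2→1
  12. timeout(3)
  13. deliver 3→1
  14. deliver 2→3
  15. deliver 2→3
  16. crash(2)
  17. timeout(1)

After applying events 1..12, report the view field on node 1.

1

e1 timeout(1): 1[prim,v=1,-]
e2 deliver 1→0: 0[back,v=1,-]
e3 deliver 1→2: 2[back,v=1,-]
e4 deliver 1→3: 3[back,v=1,-]
e5 propose(1,'w'): ·
e6 deliver 1→3: 3[back,v=1,w]
e7 deliver 3→1: ·
e8 deliver 1→0: 0[back,v=1,w]
e9 deliver 0→1: 1[prim,v=1,w]
e10 deliver 1→2: 2[back,v=1,w]
e11 deliver 2→1: ·
e12 timeout(3): 3[back,v=2,w]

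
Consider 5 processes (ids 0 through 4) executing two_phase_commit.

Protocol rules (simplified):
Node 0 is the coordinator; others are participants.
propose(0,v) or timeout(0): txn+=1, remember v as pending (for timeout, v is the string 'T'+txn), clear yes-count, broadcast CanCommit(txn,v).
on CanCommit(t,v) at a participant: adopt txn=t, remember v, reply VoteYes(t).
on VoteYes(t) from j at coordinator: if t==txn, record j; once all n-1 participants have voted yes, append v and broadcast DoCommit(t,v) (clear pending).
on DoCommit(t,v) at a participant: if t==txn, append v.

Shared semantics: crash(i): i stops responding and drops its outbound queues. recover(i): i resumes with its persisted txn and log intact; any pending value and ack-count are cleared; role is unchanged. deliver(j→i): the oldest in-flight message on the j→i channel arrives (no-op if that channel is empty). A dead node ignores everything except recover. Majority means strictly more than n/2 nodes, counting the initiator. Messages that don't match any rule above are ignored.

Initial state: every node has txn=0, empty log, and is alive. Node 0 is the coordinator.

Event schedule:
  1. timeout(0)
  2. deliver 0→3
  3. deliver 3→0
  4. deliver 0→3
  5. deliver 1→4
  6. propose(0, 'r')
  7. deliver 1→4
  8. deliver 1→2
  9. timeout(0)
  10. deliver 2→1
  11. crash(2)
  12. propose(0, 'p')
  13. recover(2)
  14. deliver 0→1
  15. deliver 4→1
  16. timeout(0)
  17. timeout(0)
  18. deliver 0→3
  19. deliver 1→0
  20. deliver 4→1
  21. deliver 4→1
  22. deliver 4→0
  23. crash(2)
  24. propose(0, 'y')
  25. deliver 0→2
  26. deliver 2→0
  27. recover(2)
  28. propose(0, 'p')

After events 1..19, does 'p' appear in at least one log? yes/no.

1. timeout(0):  <0:coor t1 ->
2. deliver 0→3:  <3:part t1 ->
3. deliver 3→0:  nop
4. deliver 0→3:  nop
5. deliver 1→4:  nop
6. propose(0,'r'):  <0:coor t2 ->
7. deliver 1→4:  nop
8. deliver 1→2:  nop
9. timeout(0):  <0:coor t3 ->
10. deliver 2→1:  nop
11. crash(2):  <2:✗part t0 ->
12. propose(0,'p'):  <0:coor t4 ->
13. recover(2):  <2:part t0 ->
14. deliver 0→1:  <1:part t1 ->
15. deliver 4→1:  nop
16. timeout(0):  <0:coor t5 ->
17. timeout(0):  <0:coor t6 ->
18. deliver 0→3:  <3:part t2 ->
19. deliver 1→0:  nop

no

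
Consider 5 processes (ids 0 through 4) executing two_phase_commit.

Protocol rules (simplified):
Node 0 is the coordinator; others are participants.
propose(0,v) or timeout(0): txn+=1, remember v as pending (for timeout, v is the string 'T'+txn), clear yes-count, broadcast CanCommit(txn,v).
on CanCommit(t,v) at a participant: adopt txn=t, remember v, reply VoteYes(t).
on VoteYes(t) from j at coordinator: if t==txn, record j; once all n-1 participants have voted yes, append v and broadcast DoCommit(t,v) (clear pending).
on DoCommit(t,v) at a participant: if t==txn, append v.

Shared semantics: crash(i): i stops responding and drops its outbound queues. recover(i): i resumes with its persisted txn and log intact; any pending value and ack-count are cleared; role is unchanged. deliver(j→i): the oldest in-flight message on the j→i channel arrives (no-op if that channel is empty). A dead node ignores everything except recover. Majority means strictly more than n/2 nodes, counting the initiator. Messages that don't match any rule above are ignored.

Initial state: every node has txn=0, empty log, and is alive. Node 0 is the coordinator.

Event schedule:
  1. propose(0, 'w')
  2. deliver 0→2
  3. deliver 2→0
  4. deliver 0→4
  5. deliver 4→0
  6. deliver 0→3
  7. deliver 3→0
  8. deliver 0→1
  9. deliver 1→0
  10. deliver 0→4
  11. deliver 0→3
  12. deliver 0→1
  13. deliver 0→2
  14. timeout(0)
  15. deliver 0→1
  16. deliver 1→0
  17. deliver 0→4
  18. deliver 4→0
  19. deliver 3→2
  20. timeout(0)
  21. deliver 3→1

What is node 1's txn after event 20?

2

[1] propose(0,'w') → N0(coor t1 [-])
[2] deliver 0→2 → N2(part t1 [-])
[3] deliver 2→0 → ∅
[4] deliver 0→4 → N4(part t1 [-])
[5] deliver 4→0 → ∅
[6] deliver 0→3 → N3(part t1 [-])
[7] deliver 3→0 → ∅
[8] deliver 0→1 → N1(part t1 [-])
[9] deliver 1→0 → N0(coor t1 [w])
[10] deliver 0→4 → N4(part t1 [w])
[11] deliver 0→3 → N3(part t1 [w])
[12] deliver 0→1 → N1(part t1 [w])
[13] deliver 0→2 → N2(part t1 [w])
[14] timeout(0) → N0(coor t2 [w])
[15] deliver 0→1 → N1(part t2 [w])
[16] deliver 1→0 → ∅
[17] deliver 0→4 → N4(part t2 [w])
[18] deliver 4→0 → ∅
[19] deliver 3→2 → ∅
[20] timeout(0) → N0(coor t3 [w])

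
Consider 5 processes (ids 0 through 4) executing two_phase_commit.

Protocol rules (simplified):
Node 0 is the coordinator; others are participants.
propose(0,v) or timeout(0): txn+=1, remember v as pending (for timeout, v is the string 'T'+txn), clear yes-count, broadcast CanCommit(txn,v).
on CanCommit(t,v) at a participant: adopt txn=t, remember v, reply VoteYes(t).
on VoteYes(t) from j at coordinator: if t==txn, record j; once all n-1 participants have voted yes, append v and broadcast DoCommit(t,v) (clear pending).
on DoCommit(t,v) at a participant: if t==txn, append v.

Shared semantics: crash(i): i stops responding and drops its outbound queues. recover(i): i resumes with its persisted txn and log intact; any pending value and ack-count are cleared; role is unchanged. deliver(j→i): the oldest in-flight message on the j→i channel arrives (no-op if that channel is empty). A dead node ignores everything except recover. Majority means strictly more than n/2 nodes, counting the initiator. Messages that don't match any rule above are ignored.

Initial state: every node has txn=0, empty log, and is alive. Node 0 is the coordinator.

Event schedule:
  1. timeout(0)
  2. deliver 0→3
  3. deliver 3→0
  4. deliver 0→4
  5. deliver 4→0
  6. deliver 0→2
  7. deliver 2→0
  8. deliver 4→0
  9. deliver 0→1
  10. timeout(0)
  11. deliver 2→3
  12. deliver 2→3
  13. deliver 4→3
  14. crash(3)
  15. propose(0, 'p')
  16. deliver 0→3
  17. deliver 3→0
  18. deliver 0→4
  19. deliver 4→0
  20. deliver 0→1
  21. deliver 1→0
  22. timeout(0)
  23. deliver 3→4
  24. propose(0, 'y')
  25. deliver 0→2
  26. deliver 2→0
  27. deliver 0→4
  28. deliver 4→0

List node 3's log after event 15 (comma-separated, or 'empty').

after 1 — timeout(0): n0:coor/t1/[-]
after 2 — deliver 0→3: n3:part/t1/[-]
after 3 — deliver 3→0: ·
after 4 — deliver 0→4: n4:part/t1/[-]
after 5 — deliver 4→0: ·
after 6 — deliver 0→2: n2:part/t1/[-]
after 7 — deliver 2→0: ·
after 8 — deliver 4→0: ·
after 9 — deliver 0→1: n1:part/t1/[-]
after 10 — timeout(0): n0:coor/t2/[-]
after 11 — deliver 2→3: ·
after 12 — deliver 2→3: ·
after 13 — deliver 4→3: ·
after 14 — crash(3): n3:✗part/t1/[-]
after 15 — propose(0,'p'): n0:coor/t3/[-]

empty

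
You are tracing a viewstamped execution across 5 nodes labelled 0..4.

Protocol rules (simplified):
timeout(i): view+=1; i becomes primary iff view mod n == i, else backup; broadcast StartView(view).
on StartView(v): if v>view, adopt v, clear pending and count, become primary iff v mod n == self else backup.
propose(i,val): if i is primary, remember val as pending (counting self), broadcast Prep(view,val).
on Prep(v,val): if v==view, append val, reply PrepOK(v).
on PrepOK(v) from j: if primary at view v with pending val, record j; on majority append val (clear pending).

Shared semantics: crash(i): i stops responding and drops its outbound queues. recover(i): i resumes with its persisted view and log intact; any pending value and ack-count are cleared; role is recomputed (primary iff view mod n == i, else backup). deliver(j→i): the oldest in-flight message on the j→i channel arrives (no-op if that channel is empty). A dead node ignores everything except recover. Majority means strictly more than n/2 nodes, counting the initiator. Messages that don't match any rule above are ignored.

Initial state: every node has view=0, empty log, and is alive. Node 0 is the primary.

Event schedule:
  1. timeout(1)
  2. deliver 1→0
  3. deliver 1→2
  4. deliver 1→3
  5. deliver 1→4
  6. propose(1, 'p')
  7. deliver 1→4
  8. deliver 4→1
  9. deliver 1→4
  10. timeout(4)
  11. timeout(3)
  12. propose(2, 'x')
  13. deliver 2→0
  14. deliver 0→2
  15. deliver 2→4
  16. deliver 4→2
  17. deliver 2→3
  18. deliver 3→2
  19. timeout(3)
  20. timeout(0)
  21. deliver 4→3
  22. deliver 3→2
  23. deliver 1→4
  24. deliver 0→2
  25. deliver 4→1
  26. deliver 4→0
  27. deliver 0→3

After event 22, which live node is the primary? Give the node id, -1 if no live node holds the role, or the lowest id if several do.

1

step 1 timeout(1): 1={prim,v=1,log=-}
step 2 deliver 1→0: 0={back,v=1,log=-}
step 3 deliver 1→2: 2={back,v=1,log=-}
step 4 deliver 1→3: 3={back,v=1,log=-}
step 5 deliver 1→4: 4={back,v=1,log=-}
step 6 propose(1,'p'): —
step 7 deliver 1→4: 4={back,v=1,log=p}
step 8 deliver 4→1: —
step 9 deliver 1→4: —
step 10 timeout(4): 4={back,v=2,log=p}
step 11 timeout(3): 3={back,v=2,log=-}
step 12 propose(2,'x'): —
step 13 deliver 2→0: —
step 14 deliver 0→2: —
step 15 deliver 2→4: —
step 16 deliver 4→2: 2={prim,v=2,log=-}
step 17 deliver 2→3: —
step 18 deliver 3→2: —
step 19 timeout(3): 3={prim,v=3,log=-}
step 20 timeout(0): 0={back,v=2,log=-}
step 21 deliver 4→3: —
step 22 deliver 3→2: 2={back,v=3,log=-}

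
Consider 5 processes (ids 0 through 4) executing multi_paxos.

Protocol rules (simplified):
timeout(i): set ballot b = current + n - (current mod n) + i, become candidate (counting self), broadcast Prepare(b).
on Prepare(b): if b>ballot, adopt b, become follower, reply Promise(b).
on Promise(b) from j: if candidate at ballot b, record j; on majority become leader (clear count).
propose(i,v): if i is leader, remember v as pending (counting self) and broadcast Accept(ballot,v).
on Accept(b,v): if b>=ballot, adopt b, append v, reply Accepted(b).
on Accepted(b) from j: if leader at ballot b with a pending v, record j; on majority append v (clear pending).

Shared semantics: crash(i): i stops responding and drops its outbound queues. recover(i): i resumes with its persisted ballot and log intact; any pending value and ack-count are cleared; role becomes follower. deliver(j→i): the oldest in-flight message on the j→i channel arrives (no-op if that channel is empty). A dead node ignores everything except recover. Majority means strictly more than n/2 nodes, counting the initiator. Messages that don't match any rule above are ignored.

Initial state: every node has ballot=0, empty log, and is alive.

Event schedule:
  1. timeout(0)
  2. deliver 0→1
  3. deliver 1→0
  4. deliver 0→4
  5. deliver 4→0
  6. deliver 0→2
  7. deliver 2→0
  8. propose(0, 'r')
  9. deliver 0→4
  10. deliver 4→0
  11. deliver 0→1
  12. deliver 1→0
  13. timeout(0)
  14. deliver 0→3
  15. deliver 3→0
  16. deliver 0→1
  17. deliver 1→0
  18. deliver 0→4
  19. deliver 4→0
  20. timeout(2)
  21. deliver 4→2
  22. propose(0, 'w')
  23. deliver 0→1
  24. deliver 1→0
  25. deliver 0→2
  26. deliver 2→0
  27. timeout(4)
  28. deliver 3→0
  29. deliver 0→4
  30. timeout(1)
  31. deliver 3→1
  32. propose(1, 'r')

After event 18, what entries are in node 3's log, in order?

empty

e1 timeout(0): 0[cand,b=5,-]
e2 deliver 0→1: 1[foll,b=5,-]
e3 deliver 1→0: ·
e4 deliver 0→4: 4[foll,b=5,-]
e5 deliver 4→0: 0[lead,b=5,-]
e6 deliver 0→2: 2[foll,b=5,-]
e7 deliver 2→0: ·
e8 propose(0,'r'): ·
e9 deliver 0→4: 4[foll,b=5,r]
e10 deliver 4→0: ·
e11 deliver 0→1: 1[foll,b=5,r]
e12 deliver 1→0: 0[lead,b=5,r]
e13 timeout(0): 0[cand,b=10,r]
e14 deliver 0→3: 3[foll,b=5,-]
e15 deliver 3→0: ·
e16 deliver 0→1: 1[foll,b=10,r]
e17 deliver 1→0: ·
e18 deliver 0→4: 4[foll,b=10,r]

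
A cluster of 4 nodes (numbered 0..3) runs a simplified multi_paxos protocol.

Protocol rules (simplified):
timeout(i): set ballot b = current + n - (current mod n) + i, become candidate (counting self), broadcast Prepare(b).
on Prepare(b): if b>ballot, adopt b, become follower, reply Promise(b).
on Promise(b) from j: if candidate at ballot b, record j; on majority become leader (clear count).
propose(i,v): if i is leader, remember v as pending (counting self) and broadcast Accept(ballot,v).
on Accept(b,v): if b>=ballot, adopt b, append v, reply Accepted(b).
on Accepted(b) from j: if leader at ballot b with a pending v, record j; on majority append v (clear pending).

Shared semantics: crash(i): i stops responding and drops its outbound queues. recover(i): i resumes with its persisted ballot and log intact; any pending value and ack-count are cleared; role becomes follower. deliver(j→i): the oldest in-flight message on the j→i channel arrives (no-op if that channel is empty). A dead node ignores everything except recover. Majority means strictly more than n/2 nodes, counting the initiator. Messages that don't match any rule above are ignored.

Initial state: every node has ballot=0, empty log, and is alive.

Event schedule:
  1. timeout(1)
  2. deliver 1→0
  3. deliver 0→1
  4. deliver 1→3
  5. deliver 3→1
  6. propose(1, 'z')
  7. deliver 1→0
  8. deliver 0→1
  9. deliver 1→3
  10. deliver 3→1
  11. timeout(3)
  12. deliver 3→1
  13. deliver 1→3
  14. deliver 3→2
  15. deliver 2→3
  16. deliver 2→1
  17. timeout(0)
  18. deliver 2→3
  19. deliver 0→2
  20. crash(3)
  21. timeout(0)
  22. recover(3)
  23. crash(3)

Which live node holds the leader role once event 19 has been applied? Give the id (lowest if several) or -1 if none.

3

1. timeout(1):  <1:cand b5 ->
2. deliver 1→0:  <0:foll b5 ->
3. deliver 0→1:  nop
4. deliver 1→3:  <3:foll b5 ->
5. deliver 3→1:  <1:lead b5 ->
6. propose(1,'z'):  nop
7. deliver 1→0:  <0:foll b5 z>
8. deliver 0→1:  nop
9. deliver 1→3:  <3:foll b5 z>
10. deliver 3→1:  <1:lead b5 z>
11. timeout(3):  <3:cand b11 z>
12. deliver 3→1:  <1:foll b11 z>
13. deliver 1→3:  nop
14. deliver 3→2:  <2:foll b11 ->
15. deliver 2→3:  <3:lead b11 z>
16. deliver 2→1:  nop
17. timeout(0):  <0:cand b8 z>
18. deliver 2→3:  nop
19. deliver 0→2:  nop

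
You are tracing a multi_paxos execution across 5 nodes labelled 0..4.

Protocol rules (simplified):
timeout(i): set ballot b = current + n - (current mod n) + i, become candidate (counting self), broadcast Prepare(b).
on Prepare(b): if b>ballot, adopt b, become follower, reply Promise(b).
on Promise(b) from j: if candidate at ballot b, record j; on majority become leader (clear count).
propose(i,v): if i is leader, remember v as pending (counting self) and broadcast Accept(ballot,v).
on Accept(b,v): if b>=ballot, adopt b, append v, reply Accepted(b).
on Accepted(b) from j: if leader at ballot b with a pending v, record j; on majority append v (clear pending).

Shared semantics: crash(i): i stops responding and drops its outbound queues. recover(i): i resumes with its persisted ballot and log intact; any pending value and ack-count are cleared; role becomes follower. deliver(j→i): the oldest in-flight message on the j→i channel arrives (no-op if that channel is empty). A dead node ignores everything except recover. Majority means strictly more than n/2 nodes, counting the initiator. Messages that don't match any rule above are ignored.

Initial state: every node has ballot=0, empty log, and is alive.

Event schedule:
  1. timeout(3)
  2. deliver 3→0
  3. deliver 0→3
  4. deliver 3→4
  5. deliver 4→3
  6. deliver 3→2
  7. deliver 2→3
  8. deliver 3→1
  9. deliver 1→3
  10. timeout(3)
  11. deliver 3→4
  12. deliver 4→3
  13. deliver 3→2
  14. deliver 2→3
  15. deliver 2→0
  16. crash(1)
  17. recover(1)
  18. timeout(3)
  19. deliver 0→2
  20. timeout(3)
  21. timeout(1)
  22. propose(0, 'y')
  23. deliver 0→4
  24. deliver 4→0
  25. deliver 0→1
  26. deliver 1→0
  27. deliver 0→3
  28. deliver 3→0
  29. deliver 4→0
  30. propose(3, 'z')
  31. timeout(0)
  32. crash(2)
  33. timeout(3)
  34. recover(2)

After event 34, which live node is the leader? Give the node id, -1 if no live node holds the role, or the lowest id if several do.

e1 timeout(3): 3[cand,b=8,-]
e2 deliver 3→0: 0[foll,b=8,-]
e3 deliver 0→3: ·
e4 deliver 3→4: 4[foll,b=8,-]
e5 deliver 4→3: 3[lead,b=8,-]
e6 deliver 3→2: 2[foll,b=8,-]
e7 deliver 2→3: ·
e8 deliver 3→1: 1[foll,b=8,-]
e9 deliver 1→3: ·
e10 timeout(3): 3[cand,b=13,-]
e11 deliver 3→4: 4[foll,b=13,-]
e12 deliver 4→3: ·
e13 deliver 3→2: 2[foll,b=13,-]
e14 deliver 2→3: 3[lead,b=13,-]
e15 deliver 2→0: ·
e16 crash(1): 1[✗foll,b=8,-]
e17 recover(1): 1[foll,b=8,-]
e18 timeout(3): 3[cand,b=18,-]
e19 deliver 0→2: ·
e20 timeout(3): 3[cand,b=23,-]
e21 timeout(1): 1[cand,b=11,-]
e22 propose(0,'y'): ·
e23 deliver 0→4: ·
e24 deliver 4→0: ·
e25 deliver 0→1: ·
e26 deliver 1→0: 0[foll,b=11,-]
e27 deliver 0→3: ·
e28 deliver 3→0: 0[foll,b=13,-]
e29 deliver 4→0: ·
e30 propose(3,'z'): ·
e31 timeout(0): 0[cand,b=15,-]
e32 crash(2): 2[✗foll,b=13,-]
e33 timeout(3): 3[cand,b=28,-]
e34 recover(2): 2[foll,b=13,-]

-1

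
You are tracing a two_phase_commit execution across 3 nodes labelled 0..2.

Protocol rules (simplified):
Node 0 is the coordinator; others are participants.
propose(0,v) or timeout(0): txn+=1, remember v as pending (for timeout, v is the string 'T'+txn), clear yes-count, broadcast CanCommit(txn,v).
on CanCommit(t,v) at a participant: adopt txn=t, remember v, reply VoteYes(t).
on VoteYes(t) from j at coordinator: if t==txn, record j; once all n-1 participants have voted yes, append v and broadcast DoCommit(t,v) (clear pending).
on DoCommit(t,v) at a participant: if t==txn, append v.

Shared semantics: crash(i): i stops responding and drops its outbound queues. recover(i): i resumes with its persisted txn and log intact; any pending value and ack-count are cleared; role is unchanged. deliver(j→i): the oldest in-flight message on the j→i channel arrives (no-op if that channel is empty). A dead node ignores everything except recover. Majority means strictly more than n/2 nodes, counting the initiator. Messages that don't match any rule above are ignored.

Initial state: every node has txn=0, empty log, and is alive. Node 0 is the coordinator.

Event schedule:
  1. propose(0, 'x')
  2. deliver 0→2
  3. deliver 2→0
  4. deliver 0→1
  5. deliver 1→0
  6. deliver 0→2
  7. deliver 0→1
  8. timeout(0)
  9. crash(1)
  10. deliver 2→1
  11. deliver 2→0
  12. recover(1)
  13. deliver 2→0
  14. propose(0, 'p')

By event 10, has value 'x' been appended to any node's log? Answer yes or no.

yes

after 1 — propose(0,'x'): n0:coor/t1/[-]
after 2 — deliver 0→2: n2:part/t1/[-]
after 3 — deliver 2→0: ·
after 4 — deliver 0→1: n1:part/t1/[-]
after 5 — deliver 1→0: n0:coor/t1/[x]
after 6 — deliver 0→2: n2:part/t1/[x]
after 7 — deliver 0→1: n1:part/t1/[x]
after 8 — timeout(0): n0:coor/t2/[x]
after 9 — crash(1): n1:✗part/t1/[x]
after 10 — deliver 2→1: ·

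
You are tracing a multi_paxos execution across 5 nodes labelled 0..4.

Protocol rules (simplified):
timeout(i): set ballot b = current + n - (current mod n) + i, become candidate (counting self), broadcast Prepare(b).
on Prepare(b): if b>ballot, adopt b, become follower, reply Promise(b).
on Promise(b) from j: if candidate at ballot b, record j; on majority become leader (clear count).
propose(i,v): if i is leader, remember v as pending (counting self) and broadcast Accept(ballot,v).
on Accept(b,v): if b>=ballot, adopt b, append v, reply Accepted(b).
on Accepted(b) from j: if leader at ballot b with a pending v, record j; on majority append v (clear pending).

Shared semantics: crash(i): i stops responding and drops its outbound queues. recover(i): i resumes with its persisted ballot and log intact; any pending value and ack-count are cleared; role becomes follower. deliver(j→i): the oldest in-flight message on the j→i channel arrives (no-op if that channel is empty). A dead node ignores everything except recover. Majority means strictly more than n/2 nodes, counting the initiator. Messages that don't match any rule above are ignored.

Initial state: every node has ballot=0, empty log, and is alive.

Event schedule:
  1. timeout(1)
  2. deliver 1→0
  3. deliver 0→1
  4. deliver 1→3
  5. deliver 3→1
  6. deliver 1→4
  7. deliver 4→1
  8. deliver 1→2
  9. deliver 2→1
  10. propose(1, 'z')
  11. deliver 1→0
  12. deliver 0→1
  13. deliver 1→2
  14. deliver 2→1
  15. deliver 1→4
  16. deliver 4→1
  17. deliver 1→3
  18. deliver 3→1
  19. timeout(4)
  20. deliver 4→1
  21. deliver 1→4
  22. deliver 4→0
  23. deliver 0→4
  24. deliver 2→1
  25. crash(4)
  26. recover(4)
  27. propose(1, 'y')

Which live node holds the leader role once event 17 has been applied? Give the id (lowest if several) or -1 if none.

[1] timeout(1) → N1(cand b6 [-])
[2] deliver 1→0 → N0(foll b6 [-])
[3] deliver 0→1 → ∅
[4] deliver 1→3 → N3(foll b6 [-])
[5] deliver 3→1 → N1(lead b6 [-])
[6] deliver 1→4 → N4(foll b6 [-])
[7] deliver 4→1 → ∅
[8] deliver 1→2 → N2(foll b6 [-])
[9] deliver 2→1 → ∅
[10] propose(1,'z') → ∅
[11] deliver 1→0 → N0(foll b6 [z])
[12] deliver 0→1 → ∅
[13] deliver 1→2 → N2(foll b6 [z])
[14] deliver 2→1 → N1(lead b6 [z])
[15] deliver 1→4 → N4(foll b6 [z])
[16] deliver 4→1 → ∅
[17] deliver 1→3 → N3(foll b6 [z])

1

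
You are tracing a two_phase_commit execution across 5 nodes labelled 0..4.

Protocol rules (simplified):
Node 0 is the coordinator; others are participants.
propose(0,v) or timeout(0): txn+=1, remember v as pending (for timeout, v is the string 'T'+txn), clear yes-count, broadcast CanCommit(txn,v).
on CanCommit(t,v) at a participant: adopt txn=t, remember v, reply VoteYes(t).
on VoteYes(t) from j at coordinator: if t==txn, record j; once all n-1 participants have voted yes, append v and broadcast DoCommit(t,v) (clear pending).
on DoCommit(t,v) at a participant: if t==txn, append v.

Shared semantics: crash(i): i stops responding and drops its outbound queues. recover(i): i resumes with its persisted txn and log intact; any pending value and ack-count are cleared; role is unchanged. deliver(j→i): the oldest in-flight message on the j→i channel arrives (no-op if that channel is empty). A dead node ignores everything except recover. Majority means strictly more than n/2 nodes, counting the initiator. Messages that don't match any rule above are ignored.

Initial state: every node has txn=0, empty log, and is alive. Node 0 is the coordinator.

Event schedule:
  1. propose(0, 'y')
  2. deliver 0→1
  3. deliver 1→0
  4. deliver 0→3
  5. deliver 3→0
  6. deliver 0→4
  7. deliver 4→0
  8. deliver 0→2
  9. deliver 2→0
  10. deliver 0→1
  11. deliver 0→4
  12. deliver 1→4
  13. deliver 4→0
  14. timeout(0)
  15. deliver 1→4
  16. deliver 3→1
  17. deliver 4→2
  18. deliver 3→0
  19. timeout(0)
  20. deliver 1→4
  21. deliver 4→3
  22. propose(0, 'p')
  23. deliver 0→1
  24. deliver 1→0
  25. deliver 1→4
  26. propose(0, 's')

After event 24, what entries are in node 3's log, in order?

1. propose(0,'y'):  <0:coor t1 ->
2. deliver 0→1:  <1:part t1 ->
3. deliver 1→0:  nop
4. deliver 0→3:  <3:part t1 ->
5. deliver 3→0:  nop
6. deliver 0→4:  <4:part t1 ->
7. deliver 4→0:  nop
8. deliver 0→2:  <2:part t1 ->
9. deliver 2→0:  <0:coor t1 y>
10. deliver 0→1:  <1:part t1 y>
11. deliver 0→4:  <4:part t1 y>
12. deliver 1→4:  nop
13. deliver 4→0:  nop
14. timeout(0):  <0:coor t2 y>
15. deliver 1→4:  nop
16. deliver 3→1:  nop
17. deliver 4→2:  nop
18. deliver 3→0:  nop
19. timeout(0):  <0:coor t3 y>
20. deliver 1→4:  nop
21. deliver 4→3:  nop
22. propose(0,'p'):  <0:coor t4 y>
23. deliver 0→1:  <1:part t2 y>
24. deliver 1→0:  nop

empty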